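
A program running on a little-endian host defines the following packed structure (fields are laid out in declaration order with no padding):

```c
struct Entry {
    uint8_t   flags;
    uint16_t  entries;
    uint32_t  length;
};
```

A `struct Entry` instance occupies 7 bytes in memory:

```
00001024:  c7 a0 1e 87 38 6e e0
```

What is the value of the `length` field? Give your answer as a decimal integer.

3765319815

`length` follows `flags` (1 B), `entries` (2 B), so it starts at offset 1 + 2 = 3 and occupies 4 bytes.
Bytes at offsets 3..6: 87 38 6E E0.
Little-endian: lowest address holds the least-significant byte.
Reassemble most-significant byte first: E0 6E 38 87 → 0xE06E3887.
0xE06E3887 = 3765319815.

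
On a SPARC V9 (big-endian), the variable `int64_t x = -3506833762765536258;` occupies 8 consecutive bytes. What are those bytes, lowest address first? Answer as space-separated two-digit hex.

Two's complement of -3506833762765536258 in 64 bits: 3506833762765536258 = 0x30AAC6BA2BFC7C02; invert → 0xCF553945D40383FD; add 1 → 0xCF553945D40383FE.
Split into bytes (most-significant first): CF 55 39 45 D4 03 83 FE.
Big-endian: lowest address holds the most-significant byte.
So the memory order matches the most-significant-first order: CF 55 39 45 D4 03 83 FE.

CF 55 39 45 D4 03 83 FE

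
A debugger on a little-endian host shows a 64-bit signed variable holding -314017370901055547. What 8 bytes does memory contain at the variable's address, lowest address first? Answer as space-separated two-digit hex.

Two's complement of -314017370901055547 in 64 bits: 314017370901055547 = 0x045B9D2295DC083B; invert → 0xFBA462DD6A23F7C4; add 1 → 0xFBA462DD6A23F7C5.
Split into bytes (most-significant first): FB A4 62 DD 6A 23 F7 C5.
Little-endian stores the least-significant byte at the lowest address.
So at ascending addresses the bytes are C5 F7 23 6A DD 62 A4 FB.

C5 F7 23 6A DD 62 A4 FB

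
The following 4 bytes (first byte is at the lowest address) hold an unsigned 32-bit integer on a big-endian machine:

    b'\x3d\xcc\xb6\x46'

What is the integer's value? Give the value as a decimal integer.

1036826182

Big-endian: lowest address holds the most-significant byte.
The bytes are already most-significant first: 0x3DCCB646.
0x3DCCB646 = 1036826182.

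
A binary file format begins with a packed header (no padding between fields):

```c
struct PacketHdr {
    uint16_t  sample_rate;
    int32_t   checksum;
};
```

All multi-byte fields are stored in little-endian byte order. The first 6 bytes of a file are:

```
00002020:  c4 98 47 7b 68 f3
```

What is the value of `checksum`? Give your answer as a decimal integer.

`checksum` follows `sample_rate` (2 bytes), so it starts at byte offset 2 and occupies 4 bytes.
Bytes at offsets 2..5: 47 7B 68 F3.
Little-endian stores the least-significant byte at the lowest address.
Reassemble most-significant byte first: F3 68 7B 47 → 0xF3687B47.
Top bit is set, so as a signed 32-bit value this is 0xF3687B47 − 2^32 = -211256505.

-211256505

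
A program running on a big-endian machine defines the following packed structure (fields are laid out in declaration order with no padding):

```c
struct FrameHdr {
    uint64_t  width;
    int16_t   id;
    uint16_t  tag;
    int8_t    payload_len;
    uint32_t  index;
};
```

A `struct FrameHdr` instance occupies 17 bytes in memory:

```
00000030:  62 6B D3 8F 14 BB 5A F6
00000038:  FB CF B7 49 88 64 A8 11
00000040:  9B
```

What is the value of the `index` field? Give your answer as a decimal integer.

1688736155

`index` follows `width` (8 B), `id` (2 B), `tag` (2 B), `payload_len` (1 B), so it starts at offset 8 + 2 + 2 + 1 = 13 and occupies 4 bytes.
Bytes at offsets 13..16: 64 A8 11 9B.
Big-endian stores the most-significant byte at the lowest address.
The bytes are already most-significant first: 0x64A8119B.
0x64A8119B = 1688736155.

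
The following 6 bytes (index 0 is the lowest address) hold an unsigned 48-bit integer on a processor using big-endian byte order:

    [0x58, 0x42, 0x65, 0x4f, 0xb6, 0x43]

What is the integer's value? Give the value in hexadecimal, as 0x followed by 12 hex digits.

0x5842654FB643

In big-endian order the high byte comes first in memory.
The bytes are already most-significant first: 0x5842654FB643.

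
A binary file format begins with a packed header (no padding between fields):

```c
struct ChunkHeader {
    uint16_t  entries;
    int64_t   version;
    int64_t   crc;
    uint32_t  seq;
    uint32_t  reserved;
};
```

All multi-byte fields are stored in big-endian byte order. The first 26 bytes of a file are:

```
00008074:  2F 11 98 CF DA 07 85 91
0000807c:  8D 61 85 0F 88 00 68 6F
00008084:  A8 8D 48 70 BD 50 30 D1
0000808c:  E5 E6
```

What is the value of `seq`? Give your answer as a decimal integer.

1215348048

`seq` follows `entries` (2 B), `version` (8 B), `crc` (8 B), so it starts at offset 2 + 8 + 8 = 18 and occupies 4 bytes.
Bytes at offsets 18..21: 48 70 BD 50.
Big-endian: lowest address holds the most-significant byte.
The bytes are already most-significant first: 0x4870BD50.
0x4870BD50 = 1215348048.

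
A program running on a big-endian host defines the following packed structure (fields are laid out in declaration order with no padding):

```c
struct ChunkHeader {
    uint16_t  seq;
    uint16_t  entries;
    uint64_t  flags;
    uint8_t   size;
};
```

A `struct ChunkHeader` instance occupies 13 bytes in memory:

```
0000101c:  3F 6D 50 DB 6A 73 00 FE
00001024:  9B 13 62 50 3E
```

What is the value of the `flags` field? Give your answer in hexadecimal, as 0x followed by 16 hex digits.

`flags` follows `seq` (2 B), `entries` (2 B), so it starts at offset 2 + 2 = 4 and occupies 8 bytes.
Bytes at offsets 4..11: 6A 73 00 FE 9B 13 62 50.
Big-endian stores the most-significant byte at the lowest address.
The bytes are already most-significant first: 0x6A7300FE9B136250.

0x6A7300FE9B136250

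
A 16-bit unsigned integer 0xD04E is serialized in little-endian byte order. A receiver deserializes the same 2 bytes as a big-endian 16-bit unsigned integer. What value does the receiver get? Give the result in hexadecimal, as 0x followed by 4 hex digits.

0x4ED0

Stored little-endian, the bytes at ascending addresses are 4E D0.
Read back as big-endian, the last byte is least significant, giving 0x4ED0.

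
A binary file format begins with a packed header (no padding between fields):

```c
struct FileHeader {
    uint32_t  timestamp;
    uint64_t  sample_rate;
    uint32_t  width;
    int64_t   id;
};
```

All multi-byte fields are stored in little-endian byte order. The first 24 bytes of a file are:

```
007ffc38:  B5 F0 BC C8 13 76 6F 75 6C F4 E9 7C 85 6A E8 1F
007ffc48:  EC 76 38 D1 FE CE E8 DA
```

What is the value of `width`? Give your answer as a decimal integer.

535325317

`width` follows `timestamp` (4 B), `sample_rate` (8 B), so it starts at offset 4 + 8 = 12 and occupies 4 bytes.
Bytes at offsets 12..15: 85 6A E8 1F.
In little-endian order the low byte comes first in memory.
Reassemble most-significant byte first: 1F E8 6A 85 → 0x1FE86A85.
0x1FE86A85 = 535325317.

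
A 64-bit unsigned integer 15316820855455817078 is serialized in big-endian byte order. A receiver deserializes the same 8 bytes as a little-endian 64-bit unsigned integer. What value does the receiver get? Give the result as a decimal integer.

15316820855455817078 in 64-bit hexadecimal is 0xD490476A81BD1D76.
Stored big-endian, the bytes at ascending addresses are D4 90 47 6A 81 BD 1D 76.
Read back as little-endian, the first byte is least significant, giving 0x761DBD816A4790D4.
0x761DBD816A4790D4 = 8511167234331611348.

8511167234331611348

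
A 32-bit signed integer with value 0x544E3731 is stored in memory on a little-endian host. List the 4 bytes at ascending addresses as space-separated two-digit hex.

31 37 4E 54

Split into bytes (most-significant first): 54 4E 37 31.
In little-endian order the low byte comes first in memory.
So at ascending addresses the bytes are 31 37 4E 54.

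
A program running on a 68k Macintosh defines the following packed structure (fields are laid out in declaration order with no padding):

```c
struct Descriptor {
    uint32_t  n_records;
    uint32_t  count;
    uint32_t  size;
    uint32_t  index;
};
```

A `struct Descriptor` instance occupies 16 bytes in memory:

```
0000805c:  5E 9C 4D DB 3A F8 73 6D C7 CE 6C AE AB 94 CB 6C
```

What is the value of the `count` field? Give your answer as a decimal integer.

989361005

`count` follows `n_records` (4 bytes), so it starts at byte offset 4 and occupies 4 bytes.
Bytes at offsets 4..7: 3A F8 73 6D.
In big-endian order the high byte comes first in memory.
The bytes are already most-significant first: 0x3AF8736D.
0x3AF8736D = 989361005.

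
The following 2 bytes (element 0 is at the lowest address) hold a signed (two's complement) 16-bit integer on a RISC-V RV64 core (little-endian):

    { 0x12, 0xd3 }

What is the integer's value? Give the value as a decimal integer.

Little-endian: lowest address holds the least-significant byte.
Reassemble most-significant byte first: D3 12 → 0xD312.
Top bit is set, so as a signed 16-bit value this is 0xD312 − 2^16 = -11502.

-11502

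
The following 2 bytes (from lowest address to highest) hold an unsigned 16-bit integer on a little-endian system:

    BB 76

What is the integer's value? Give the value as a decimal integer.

In little-endian order the low byte comes first in memory.
Reassemble most-significant byte first: 76 BB → 0x76BB.
0x76BB = 30395.

30395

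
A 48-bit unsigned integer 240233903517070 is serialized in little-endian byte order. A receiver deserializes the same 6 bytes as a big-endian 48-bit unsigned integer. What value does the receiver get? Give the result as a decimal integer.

156600879840730

240233903517070 in 48-bit hexadecimal is 0xDA7DD07B6D8E.
Stored little-endian, the bytes at ascending addresses are 8E 6D 7B D0 7D DA.
Read back as big-endian, the last byte is least significant, giving 0x8E6D7BD07DDA.
0x8E6D7BD07DDA = 156600879840730.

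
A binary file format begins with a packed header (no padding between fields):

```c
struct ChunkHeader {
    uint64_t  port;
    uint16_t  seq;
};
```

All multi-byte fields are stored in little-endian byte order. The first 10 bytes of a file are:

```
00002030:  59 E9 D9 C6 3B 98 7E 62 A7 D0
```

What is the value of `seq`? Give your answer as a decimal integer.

53415

`seq` follows `port` (8 bytes), so it starts at byte offset 8 and occupies 2 bytes.
Bytes at offsets 8..9: A7 D0.
Little-endian: lowest address holds the least-significant byte.
Reassemble most-significant byte first: D0 A7 → 0xD0A7.
0xD0A7 = 53415.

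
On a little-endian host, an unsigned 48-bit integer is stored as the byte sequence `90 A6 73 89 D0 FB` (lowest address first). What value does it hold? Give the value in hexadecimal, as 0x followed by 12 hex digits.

In little-endian order the low byte comes first in memory.
Reassemble most-significant byte first: FB D0 89 73 A6 90 → 0xFBD08973A690.

0xFBD08973A690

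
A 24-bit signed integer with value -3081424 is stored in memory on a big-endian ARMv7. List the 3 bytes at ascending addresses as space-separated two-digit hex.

Two's complement of -3081424 in 24 bits: 3081424 = 0x2F04D0; invert → 0xD0FB2F; add 1 → 0xD0FB30.
Split into bytes (most-significant first): D0 FB 30.
Big-endian stores the most-significant byte at the lowest address.
So the memory order matches the most-significant-first order: D0 FB 30.

D0 FB 30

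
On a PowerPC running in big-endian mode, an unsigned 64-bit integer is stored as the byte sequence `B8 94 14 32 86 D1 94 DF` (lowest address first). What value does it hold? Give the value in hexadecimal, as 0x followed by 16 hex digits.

0xB894143286D194DF

In big-endian order the high byte comes first in memory.
The bytes are already most-significant first: 0xB894143286D194DF.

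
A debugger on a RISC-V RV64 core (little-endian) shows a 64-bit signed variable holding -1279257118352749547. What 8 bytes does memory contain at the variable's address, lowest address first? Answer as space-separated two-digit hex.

Two's complement of -1279257118352749547 in 64 bits: 1279257118352749547 = 0x11C0D59243CE33EB; invert → 0xEE3F2A6DBC31CC14; add 1 → 0xEE3F2A6DBC31CC15.
Split into bytes (most-significant first): EE 3F 2A 6D BC 31 CC 15.
In little-endian order the low byte comes first in memory.
So at ascending addresses the bytes are 15 CC 31 BC 6D 2A 3F EE.

15 CC 31 BC 6D 2A 3F EE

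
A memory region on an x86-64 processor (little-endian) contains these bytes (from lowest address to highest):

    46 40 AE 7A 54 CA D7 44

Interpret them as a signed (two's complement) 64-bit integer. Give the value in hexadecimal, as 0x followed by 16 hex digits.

0x44D7CA547AAE4046

Little-endian stores the least-significant byte at the lowest address.
Reassemble most-significant byte first: 44 D7 CA 54 7A AE 40 46 → 0x44D7CA547AAE4046.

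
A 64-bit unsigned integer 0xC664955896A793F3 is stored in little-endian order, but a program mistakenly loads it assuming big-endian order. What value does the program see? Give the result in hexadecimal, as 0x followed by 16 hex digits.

Stored little-endian, the bytes at ascending addresses are F3 93 A7 96 58 95 64 C6.
Read back as big-endian, the last byte is least significant, giving 0xF393A796589564C6.

0xF393A796589564C6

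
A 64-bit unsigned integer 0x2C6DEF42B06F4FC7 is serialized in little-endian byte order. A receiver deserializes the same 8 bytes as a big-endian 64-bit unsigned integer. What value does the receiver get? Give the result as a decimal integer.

Stored little-endian, the bytes at ascending addresses are C7 4F 6F B0 42 EF 6D 2C.
Read back as big-endian, the last byte is least significant, giving 0xC74F6FB042EF6D2C.
0xC74F6FB042EF6D2C = 14361820539535715628.

14361820539535715628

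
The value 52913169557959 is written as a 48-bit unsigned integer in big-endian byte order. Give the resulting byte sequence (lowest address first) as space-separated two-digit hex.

30 1F CE AC E9 C7

52913169557959 in hexadecimal, padded to 48 bits, is 0x301FCEACE9C7.
Split into bytes (most-significant first): 30 1F CE AC E9 C7.
Big-endian stores the most-significant byte at the lowest address.
So the memory order matches the most-significant-first order: 30 1F CE AC E9 C7.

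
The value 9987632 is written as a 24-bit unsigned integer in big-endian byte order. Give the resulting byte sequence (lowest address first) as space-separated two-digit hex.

98 66 30

9987632 in hexadecimal, padded to 24 bits, is 0x986630.
Split into bytes (most-significant first): 98 66 30.
Big-endian: lowest address holds the most-significant byte.
So the memory order matches the most-significant-first order: 98 66 30.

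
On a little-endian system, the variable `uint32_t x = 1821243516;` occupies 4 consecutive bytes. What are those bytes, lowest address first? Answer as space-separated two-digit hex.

1821243516 in hexadecimal, padded to 32 bits, is 0x6C8DF87C.
Split into bytes (most-significant first): 6C 8D F8 7C.
In little-endian order the low byte comes first in memory.
So at ascending addresses the bytes are 7C F8 8D 6C.

7C F8 8D 6C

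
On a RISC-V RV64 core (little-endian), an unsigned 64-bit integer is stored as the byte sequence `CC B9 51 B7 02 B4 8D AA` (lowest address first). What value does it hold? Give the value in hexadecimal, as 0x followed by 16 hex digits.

Little-endian: lowest address holds the least-significant byte.
Reassemble most-significant byte first: AA 8D B4 02 B7 51 B9 CC → 0xAA8DB402B751B9CC.

0xAA8DB402B751B9CC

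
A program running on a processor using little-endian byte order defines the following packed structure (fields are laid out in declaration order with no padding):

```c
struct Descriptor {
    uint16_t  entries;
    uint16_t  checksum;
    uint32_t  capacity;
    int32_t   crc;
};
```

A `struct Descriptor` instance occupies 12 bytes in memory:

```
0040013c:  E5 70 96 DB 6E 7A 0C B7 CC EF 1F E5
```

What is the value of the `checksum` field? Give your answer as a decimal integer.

56214

`checksum` follows `entries` (2 bytes), so it starts at byte offset 2 and occupies 2 bytes.
Bytes at offsets 2..3: 96 DB.
Little-endian stores the least-significant byte at the lowest address.
Reassemble most-significant byte first: DB 96 → 0xDB96.
0xDB96 = 56214.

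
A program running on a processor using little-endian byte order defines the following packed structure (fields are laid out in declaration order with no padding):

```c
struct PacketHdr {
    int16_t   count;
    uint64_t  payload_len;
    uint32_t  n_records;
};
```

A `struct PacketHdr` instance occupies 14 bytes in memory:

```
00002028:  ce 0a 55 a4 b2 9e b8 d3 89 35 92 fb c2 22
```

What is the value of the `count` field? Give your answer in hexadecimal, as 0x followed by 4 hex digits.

`count` is the first field, at byte offset 0, occupying 2 bytes.
Bytes at offsets 0..1: CE 0A.
In little-endian order the low byte comes first in memory.
Reassemble most-significant byte first: 0A CE → 0x0ACE.

0x0ACE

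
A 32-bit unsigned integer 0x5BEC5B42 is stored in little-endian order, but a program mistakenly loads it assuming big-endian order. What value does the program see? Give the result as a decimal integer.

1113320539

Stored little-endian, the bytes at ascending addresses are 42 5B EC 5B.
Read back as big-endian, the last byte is least significant, giving 0x425BEC5B.
0x425BEC5B = 1113320539.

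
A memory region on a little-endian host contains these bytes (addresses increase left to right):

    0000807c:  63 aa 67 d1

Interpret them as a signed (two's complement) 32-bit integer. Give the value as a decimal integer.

-781735325

Little-endian: lowest address holds the least-significant byte.
Reassemble most-significant byte first: D1 67 AA 63 → 0xD167AA63.
Top bit is set, so as a signed 32-bit value this is 0xD167AA63 − 2^32 = -781735325.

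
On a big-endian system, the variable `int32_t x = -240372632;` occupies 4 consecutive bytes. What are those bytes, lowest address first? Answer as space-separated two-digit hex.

F1 AC 34 68

Two's complement of -240372632 in 32 bits: 240372632 = 0x0E53CB98; invert → 0xF1AC3467; add 1 → 0xF1AC3468.
Split into bytes (most-significant first): F1 AC 34 68.
In big-endian order the high byte comes first in memory.
So the memory order matches the most-significant-first order: F1 AC 34 68.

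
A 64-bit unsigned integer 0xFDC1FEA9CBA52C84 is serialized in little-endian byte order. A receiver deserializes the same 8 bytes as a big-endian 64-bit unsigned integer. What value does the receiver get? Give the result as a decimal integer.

9524169606130745853

Stored little-endian, the bytes at ascending addresses are 84 2C A5 CB A9 FE C1 FD.
Read back as big-endian, the last byte is least significant, giving 0x842CA5CBA9FEC1FD.
0x842CA5CBA9FEC1FD = 9524169606130745853.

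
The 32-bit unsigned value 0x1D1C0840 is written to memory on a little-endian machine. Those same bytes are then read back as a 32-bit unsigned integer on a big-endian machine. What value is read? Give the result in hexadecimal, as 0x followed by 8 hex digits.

0x40081C1D

Stored little-endian, the bytes at ascending addresses are 40 08 1C 1D.
Read back as big-endian, the last byte is least significant, giving 0x40081C1D.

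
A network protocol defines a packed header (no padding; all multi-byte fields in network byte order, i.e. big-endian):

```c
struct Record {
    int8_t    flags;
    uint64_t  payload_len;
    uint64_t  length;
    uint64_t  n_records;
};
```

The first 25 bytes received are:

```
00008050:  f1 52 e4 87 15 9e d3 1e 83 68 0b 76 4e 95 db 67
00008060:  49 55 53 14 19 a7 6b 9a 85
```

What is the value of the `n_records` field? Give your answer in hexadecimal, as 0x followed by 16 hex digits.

`n_records` follows `flags` (1 B), `payload_len` (8 B), `length` (8 B), so it starts at offset 1 + 8 + 8 = 17 and occupies 8 bytes.
Bytes at offsets 17..24: 55 53 14 19 A7 6B 9A 85.
Big-endian: lowest address holds the most-significant byte.
The bytes are already most-significant first: 0x55531419A76B9A85.

0x55531419A76B9A85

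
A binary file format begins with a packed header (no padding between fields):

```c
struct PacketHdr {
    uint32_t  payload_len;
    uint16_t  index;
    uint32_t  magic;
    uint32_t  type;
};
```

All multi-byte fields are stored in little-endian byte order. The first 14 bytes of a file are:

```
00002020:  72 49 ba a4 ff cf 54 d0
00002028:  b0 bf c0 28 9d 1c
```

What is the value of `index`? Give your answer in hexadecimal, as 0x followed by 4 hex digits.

0xCFFF

`index` follows `payload_len` (4 bytes), so it starts at byte offset 4 and occupies 2 bytes.
Bytes at offsets 4..5: FF CF.
In little-endian order the low byte comes first in memory.
Reassemble most-significant byte first: CF FF → 0xCFFF.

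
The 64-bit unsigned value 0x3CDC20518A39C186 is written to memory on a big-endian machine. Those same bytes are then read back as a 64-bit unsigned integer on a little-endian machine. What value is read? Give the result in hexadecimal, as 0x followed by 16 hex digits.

Stored big-endian, the bytes at ascending addresses are 3C DC 20 51 8A 39 C1 86.
Read back as little-endian, the first byte is least significant, giving 0x86C1398A5120DC3C.

0x86C1398A5120DC3C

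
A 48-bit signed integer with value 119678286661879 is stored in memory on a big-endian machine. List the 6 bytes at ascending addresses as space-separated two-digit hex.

6C D8 C5 C3 88 F7

119678286661879 in hexadecimal, padded to 48 bits, is 0x6CD8C5C388F7.
Split into bytes (most-significant first): 6C D8 C5 C3 88 F7.
In big-endian order the high byte comes first in memory.
So the memory order matches the most-significant-first order: 6C D8 C5 C3 88 F7.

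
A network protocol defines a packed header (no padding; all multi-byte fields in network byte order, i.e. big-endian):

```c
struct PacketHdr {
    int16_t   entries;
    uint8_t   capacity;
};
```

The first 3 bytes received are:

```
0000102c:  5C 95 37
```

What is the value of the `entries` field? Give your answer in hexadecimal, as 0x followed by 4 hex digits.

0x5C95

`entries` is the first field, at byte offset 0, occupying 2 bytes.
Bytes at offsets 0..1: 5C 95.
Big-endian stores the most-significant byte at the lowest address.
The bytes are already most-significant first: 0x5C95.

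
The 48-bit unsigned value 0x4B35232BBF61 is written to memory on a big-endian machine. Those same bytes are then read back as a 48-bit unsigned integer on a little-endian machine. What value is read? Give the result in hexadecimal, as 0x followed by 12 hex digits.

Stored big-endian, the bytes at ascending addresses are 4B 35 23 2B BF 61.
Read back as little-endian, the first byte is least significant, giving 0x61BF2B23354B.

0x61BF2B23354B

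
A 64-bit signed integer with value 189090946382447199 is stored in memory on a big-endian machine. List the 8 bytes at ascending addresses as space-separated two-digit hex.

189090946382447199 in hexadecimal, padded to 64 bits, is 0x029FC936C15E425F.
Split into bytes (most-significant first): 02 9F C9 36 C1 5E 42 5F.
In big-endian order the high byte comes first in memory.
So the memory order matches the most-significant-first order: 02 9F C9 36 C1 5E 42 5F.

02 9F C9 36 C1 5E 42 5F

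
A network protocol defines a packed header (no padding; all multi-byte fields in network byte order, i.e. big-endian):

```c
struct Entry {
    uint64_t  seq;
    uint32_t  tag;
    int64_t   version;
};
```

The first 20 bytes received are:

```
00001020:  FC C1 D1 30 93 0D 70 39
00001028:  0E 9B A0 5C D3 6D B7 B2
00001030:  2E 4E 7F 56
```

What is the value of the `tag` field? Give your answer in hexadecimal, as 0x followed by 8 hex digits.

0x0E9BA05C

`tag` follows `seq` (8 bytes), so it starts at byte offset 8 and occupies 4 bytes.
Bytes at offsets 8..11: 0E 9B A0 5C.
Big-endian: lowest address holds the most-significant byte.
The bytes are already most-significant first: 0x0E9BA05C.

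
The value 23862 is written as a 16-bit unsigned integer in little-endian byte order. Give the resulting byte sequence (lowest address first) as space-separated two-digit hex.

23862 in hexadecimal, padded to 16 bits, is 0x5D36.
Split into bytes (most-significant first): 5D 36.
Little-endian stores the least-significant byte at the lowest address.
So at ascending addresses the bytes are 36 5D.

36 5D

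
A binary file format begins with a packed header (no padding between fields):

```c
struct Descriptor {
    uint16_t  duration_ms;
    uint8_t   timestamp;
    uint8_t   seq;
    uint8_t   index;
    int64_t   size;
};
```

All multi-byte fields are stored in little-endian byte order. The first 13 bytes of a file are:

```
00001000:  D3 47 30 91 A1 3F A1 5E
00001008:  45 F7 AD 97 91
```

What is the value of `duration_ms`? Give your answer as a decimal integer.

18387

`duration_ms` is the first field, at byte offset 0, occupying 2 bytes.
Bytes at offsets 0..1: D3 47.
Little-endian: lowest address holds the least-significant byte.
Reassemble most-significant byte first: 47 D3 → 0x47D3.
0x47D3 = 18387.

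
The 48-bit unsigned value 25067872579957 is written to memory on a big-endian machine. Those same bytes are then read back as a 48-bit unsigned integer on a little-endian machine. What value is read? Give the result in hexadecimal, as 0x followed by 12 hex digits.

0x75F1A391CC16

25067872579957 in 48-bit hexadecimal is 0x16CC91A3F175.
Stored big-endian, the bytes at ascending addresses are 16 CC 91 A3 F1 75.
Read back as little-endian, the first byte is least significant, giving 0x75F1A391CC16.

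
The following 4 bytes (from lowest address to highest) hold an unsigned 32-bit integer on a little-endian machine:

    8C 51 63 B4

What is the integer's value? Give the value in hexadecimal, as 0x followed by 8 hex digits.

0xB463518C

In little-endian order the low byte comes first in memory.
Reassemble most-significant byte first: B4 63 51 8C → 0xB463518C.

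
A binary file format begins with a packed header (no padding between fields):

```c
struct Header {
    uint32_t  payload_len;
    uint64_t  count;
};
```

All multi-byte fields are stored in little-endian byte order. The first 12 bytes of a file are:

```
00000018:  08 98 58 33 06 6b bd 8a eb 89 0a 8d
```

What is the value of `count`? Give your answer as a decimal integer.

`count` follows `payload_len` (4 bytes), so it starts at byte offset 4 and occupies 8 bytes.
Bytes at offsets 4..11: 06 6B BD 8A EB 89 0A 8D.
In little-endian order the low byte comes first in memory.
Reassemble most-significant byte first: 8D 0A 89 EB 8A BD 6B 06 → 0x8D0A89EB8ABD6B06.
0x8D0A89EB8ABD6B06 = 10163087153852934918.

10163087153852934918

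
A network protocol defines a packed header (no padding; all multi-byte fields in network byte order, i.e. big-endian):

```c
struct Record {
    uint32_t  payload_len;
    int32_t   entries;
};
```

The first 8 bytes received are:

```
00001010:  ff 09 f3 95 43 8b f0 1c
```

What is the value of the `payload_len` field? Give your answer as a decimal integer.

4278842261

`payload_len` is the first field, at byte offset 0, occupying 4 bytes.
Bytes at offsets 0..3: FF 09 F3 95.
In big-endian order the high byte comes first in memory.
The bytes are already most-significant first: 0xFF09F395.
0xFF09F395 = 4278842261.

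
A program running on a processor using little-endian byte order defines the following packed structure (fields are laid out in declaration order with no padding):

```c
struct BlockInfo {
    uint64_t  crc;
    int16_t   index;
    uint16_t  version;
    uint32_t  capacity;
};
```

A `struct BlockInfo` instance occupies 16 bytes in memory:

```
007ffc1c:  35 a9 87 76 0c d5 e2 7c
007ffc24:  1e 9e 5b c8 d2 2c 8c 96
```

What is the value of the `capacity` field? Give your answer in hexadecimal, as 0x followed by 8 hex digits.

`capacity` follows `crc` (8 B), `index` (2 B), `version` (2 B), so it starts at offset 8 + 2 + 2 = 12 and occupies 4 bytes.
Bytes at offsets 12..15: D2 2C 8C 96.
In little-endian order the low byte comes first in memory.
Reassemble most-significant byte first: 96 8C 2C D2 → 0x968C2CD2.

0x968C2CD2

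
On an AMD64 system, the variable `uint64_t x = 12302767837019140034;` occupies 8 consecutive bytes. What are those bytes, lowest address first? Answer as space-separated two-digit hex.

12302767837019140034 in hexadecimal, padded to 64 bits, is 0xAABC362A37A06FC2.
Split into bytes (most-significant first): AA BC 36 2A 37 A0 6F C2.
Little-endian: lowest address holds the least-significant byte.
So at ascending addresses the bytes are C2 6F A0 37 2A 36 BC AA.

C2 6F A0 37 2A 36 BC AA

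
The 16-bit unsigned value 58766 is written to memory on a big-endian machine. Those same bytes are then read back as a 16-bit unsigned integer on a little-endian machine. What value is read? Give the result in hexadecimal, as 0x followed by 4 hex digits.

0x8EE5

58766 in 16-bit hexadecimal is 0xE58E.
Stored big-endian, the bytes at ascending addresses are E5 8E.
Read back as little-endian, the first byte is least significant, giving 0x8EE5.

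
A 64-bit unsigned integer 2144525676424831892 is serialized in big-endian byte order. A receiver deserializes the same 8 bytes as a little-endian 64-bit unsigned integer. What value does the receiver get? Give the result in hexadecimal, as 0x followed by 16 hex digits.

0x94A30193BDE2C21D

2144525676424831892 in 64-bit hexadecimal is 0x1DC2E2BD9301A394.
Stored big-endian, the bytes at ascending addresses are 1D C2 E2 BD 93 01 A3 94.
Read back as little-endian, the first byte is least significant, giving 0x94A30193BDE2C21D.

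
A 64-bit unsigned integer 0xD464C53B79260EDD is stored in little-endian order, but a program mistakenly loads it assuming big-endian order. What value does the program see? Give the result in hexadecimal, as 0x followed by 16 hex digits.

0xDD0E26793BC564D4

Stored little-endian, the bytes at ascending addresses are DD 0E 26 79 3B C5 64 D4.
Read back as big-endian, the last byte is least significant, giving 0xDD0E26793BC564D4.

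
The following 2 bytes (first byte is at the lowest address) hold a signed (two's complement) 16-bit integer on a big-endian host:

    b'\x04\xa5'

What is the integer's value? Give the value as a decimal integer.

Big-endian stores the most-significant byte at the lowest address.
The bytes are already most-significant first: 0x04A5.
0x04A5 = 1189.

1189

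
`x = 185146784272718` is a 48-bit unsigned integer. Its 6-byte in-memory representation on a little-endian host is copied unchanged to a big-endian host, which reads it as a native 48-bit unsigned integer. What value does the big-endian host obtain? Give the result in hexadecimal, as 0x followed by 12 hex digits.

185146784272718 in 48-bit hexadecimal is 0xA863D84ED14E.
Stored little-endian, the bytes at ascending addresses are 4E D1 4E D8 63 A8.
Read back as big-endian, the last byte is least significant, giving 0x4ED14ED863A8.

0x4ED14ED863A8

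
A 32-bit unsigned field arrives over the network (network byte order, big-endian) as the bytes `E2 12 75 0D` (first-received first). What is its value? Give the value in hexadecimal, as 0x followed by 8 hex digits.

0xE212750D

In big-endian order the high byte comes first in memory.
The bytes are already most-significant first: 0xE212750D.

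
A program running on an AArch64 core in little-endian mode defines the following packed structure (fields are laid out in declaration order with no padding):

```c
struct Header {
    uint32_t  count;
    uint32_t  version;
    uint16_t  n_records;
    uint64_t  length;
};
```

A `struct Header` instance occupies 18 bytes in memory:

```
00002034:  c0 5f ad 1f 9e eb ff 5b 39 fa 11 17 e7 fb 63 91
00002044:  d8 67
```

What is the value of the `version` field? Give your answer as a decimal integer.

1543498654

`version` follows `count` (4 bytes), so it starts at byte offset 4 and occupies 4 bytes.
Bytes at offsets 4..7: 9E EB FF 5B.
Little-endian: lowest address holds the least-significant byte.
Reassemble most-significant byte first: 5B FF EB 9E → 0x5BFFEB9E.
0x5BFFEB9E = 1543498654.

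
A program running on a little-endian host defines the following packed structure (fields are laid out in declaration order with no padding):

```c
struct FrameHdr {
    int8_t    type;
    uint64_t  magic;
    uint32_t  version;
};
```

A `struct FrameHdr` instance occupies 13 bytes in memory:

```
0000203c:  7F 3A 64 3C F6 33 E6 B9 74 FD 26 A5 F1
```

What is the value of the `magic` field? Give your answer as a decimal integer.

8411006889939985466

`magic` follows `type` (1 byte), so it starts at byte offset 1 and occupies 8 bytes.
Bytes at offsets 1..8: 3A 64 3C F6 33 E6 B9 74.
In little-endian order the low byte comes first in memory.
Reassemble most-significant byte first: 74 B9 E6 33 F6 3C 64 3A → 0x74B9E633F63C643A.
0x74B9E633F63C643A = 8411006889939985466.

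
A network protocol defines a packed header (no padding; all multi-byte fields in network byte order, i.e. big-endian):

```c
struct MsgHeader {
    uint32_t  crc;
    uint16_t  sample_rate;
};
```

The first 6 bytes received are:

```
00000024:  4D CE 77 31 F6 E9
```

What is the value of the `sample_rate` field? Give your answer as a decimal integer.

63209

`sample_rate` follows `crc` (4 bytes), so it starts at byte offset 4 and occupies 2 bytes.
Bytes at offsets 4..5: F6 E9.
In big-endian order the high byte comes first in memory.
The bytes are already most-significant first: 0xF6E9.
0xF6E9 = 63209.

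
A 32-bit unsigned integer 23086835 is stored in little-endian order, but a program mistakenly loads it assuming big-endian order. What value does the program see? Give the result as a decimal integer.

23086835 in 32-bit hexadecimal is 0x016046F3.
Stored little-endian, the bytes at ascending addresses are F3 46 60 01.
Read back as big-endian, the last byte is least significant, giving 0xF3466001.
0xF3466001 = 4081475585.

4081475585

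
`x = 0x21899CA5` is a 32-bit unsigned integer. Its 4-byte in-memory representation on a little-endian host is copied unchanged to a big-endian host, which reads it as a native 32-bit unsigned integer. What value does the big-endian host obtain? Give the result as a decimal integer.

2778499361

Stored little-endian, the bytes at ascending addresses are A5 9C 89 21.
Read back as big-endian, the last byte is least significant, giving 0xA59C8921.
0xA59C8921 = 2778499361.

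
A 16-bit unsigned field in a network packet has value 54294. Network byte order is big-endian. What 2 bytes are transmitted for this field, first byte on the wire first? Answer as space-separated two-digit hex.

54294 in hexadecimal, padded to 16 bits, is 0xD416.
Split into bytes (most-significant first): D4 16.
Big-endian: lowest address holds the most-significant byte.
So the memory order matches the most-significant-first order: D4 16.

D4 16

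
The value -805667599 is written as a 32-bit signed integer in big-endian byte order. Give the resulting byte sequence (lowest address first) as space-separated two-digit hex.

CF FA 7C F1

Two's complement of -805667599 in 32 bits: 805667599 = 0x3005830F; invert → 0xCFFA7CF0; add 1 → 0xCFFA7CF1.
Split into bytes (most-significant first): CF FA 7C F1.
In big-endian order the high byte comes first in memory.
So the memory order matches the most-significant-first order: CF FA 7C F1.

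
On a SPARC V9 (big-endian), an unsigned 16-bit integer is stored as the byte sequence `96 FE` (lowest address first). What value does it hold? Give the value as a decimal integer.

Big-endian: lowest address holds the most-significant byte.
The bytes are already most-significant first: 0x96FE.
0x96FE = 38654.

38654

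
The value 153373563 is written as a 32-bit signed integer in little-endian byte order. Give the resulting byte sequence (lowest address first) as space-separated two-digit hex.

153373563 in hexadecimal, padded to 32 bits, is 0x09244B7B.
Split into bytes (most-significant first): 09 24 4B 7B.
In little-endian order the low byte comes first in memory.
So at ascending addresses the bytes are 7B 4B 24 09.

7B 4B 24 09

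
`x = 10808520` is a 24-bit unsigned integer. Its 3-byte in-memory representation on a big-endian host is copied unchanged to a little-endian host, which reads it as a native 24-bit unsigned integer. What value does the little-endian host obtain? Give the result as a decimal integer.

13167780

10808520 in 24-bit hexadecimal is 0xA4ECC8.
Stored big-endian, the bytes at ascending addresses are A4 EC C8.
Read back as little-endian, the first byte is least significant, giving 0xC8ECA4.
0xC8ECA4 = 13167780.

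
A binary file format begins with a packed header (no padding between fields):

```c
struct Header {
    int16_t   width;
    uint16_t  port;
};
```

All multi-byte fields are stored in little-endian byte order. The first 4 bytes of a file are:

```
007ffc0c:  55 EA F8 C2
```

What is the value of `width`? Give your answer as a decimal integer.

`width` is the first field, at byte offset 0, occupying 2 bytes.
Bytes at offsets 0..1: 55 EA.
In little-endian order the low byte comes first in memory.
Reassemble most-significant byte first: EA 55 → 0xEA55.
Top bit is set, so as a signed 16-bit value this is 0xEA55 − 2^16 = -5547.

-5547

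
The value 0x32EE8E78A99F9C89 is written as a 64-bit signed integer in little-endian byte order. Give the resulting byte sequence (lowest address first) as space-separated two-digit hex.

89 9C 9F A9 78 8E EE 32

Split into bytes (most-significant first): 32 EE 8E 78 A9 9F 9C 89.
Little-endian: lowest address holds the least-significant byte.
So at ascending addresses the bytes are 89 9C 9F A9 78 8E EE 32.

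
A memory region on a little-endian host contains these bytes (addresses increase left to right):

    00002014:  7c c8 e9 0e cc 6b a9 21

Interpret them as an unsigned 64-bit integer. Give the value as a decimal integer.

Little-endian stores the least-significant byte at the lowest address.
Reassemble most-significant byte first: 21 A9 6B CC 0E E9 C8 7C → 0x21A96BCC0EE9C87C.
0x21A96BCC0EE9C87C = 2425588398483425404.

2425588398483425404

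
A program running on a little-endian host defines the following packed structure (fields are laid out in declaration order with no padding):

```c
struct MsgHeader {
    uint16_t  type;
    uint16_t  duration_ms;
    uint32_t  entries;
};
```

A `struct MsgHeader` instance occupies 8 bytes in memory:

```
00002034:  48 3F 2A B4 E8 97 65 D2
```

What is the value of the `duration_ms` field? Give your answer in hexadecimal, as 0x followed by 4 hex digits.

`duration_ms` follows `type` (2 bytes), so it starts at byte offset 2 and occupies 2 bytes.
Bytes at offsets 2..3: 2A B4.
In little-endian order the low byte comes first in memory.
Reassemble most-significant byte first: B4 2A → 0xB42A.

0xB42A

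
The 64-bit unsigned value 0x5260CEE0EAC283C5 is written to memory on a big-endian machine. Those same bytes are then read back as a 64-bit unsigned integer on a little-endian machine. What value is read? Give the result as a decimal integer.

14232433561470656594

Stored big-endian, the bytes at ascending addresses are 52 60 CE E0 EA C2 83 C5.
Read back as little-endian, the first byte is least significant, giving 0xC583C2EAE0CE6052.
0xC583C2EAE0CE6052 = 14232433561470656594.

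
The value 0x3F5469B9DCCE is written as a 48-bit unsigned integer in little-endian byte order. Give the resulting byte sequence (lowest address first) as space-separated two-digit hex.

CE DC B9 69 54 3F

Split into bytes (most-significant first): 3F 54 69 B9 DC CE.
Little-endian: lowest address holds the least-significant byte.
So at ascending addresses the bytes are CE DC B9 69 54 3F.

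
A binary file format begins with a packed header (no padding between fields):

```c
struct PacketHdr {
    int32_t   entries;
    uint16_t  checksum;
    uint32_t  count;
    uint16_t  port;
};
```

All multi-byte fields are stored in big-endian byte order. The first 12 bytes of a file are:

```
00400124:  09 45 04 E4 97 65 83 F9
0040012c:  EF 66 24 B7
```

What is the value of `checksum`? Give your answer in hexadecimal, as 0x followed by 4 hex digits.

`checksum` follows `entries` (4 bytes), so it starts at byte offset 4 and occupies 2 bytes.
Bytes at offsets 4..5: 97 65.
Big-endian stores the most-significant byte at the lowest address.
The bytes are already most-significant first: 0x9765.

0x9765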